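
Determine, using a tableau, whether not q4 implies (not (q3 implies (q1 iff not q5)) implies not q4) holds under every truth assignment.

Valid

Assume the negation and expand:
Initial set: {not (not q4 implies (not (q3 implies (q1 iff not q5)) implies not q4))}.
not (not q4 implies (not (q3 implies (q1 iff not q5)) implies not q4)): α-rule — add not q4, not (not (q3 implies (q1 iff not q5)) implies not q4).
not (not (q3 implies (q1 iff not q5)) implies not q4): α-rule — add not (q3 implies (q1 iff not q5)), not not q4.
× closes — contains both q4 and not q4.
All 1 branch closes.
Every branch closed, so the negation is unsatisfiable and the formula is valid.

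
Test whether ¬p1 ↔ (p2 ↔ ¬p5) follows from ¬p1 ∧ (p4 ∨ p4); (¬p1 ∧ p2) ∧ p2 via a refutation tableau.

No

Initial set: {(¬p1 ∧ (p4 ∨ p4)); ((¬p1 ∧ p2) ∧ p2); ¬(¬p1 ↔ (p2 ↔ ¬p5))}.
(¬p1 ∧ (p4 ∨ p4)): α-rule — add ¬p1, (p4 ∨ p4).
((¬p1 ∧ p2) ∧ p2): α-rule — add (¬p1 ∧ p2), p2.
(¬p1 ∧ p2): α-rule — add ¬p1, p2.
¬(¬p1 ↔ (p2 ↔ ¬p5)): β-rule — branch into ¬p1, ¬(p2 ↔ ¬p5)  //  ¬¬p1, (p2 ↔ ¬p5).
  branch 1 (add ¬p1, ¬(p2 ↔ ¬p5)):
    (p4 ∨ p4): β-rule — branch into p4  //  p4.
      branch 1.1 (add p4):
        ¬(p2 ↔ ¬p5): β-rule — branch into p2, ¬¬p5  //  ¬p2, ¬p5.
          branch 1.1.1 (add p2, ¬¬p5):
            ○ open, literals {p1=0, p2=1, p4=1, p5=1}.
          branch 1.1.2 (add ¬p2, ¬p5):
            × closes — contains both p2 and ¬p2.
      branch 1.2 (add p4):
        ¬(p2 ↔ ¬p5): β-rule — branch into p2, ¬¬p5  //  ¬p2, ¬p5.
          branch 1.2.1 (add p2, ¬¬p5):
            ○ open, literals {p1=0, p2=1, p4=1, p5=1}.
          branch 1.2.2 (add ¬p2, ¬p5):
            × closes — contains both p2 and ¬p2.
  branch 2 (add ¬¬p1, (p2 ↔ ¬p5)):
    × closes — contains both p1 and ¬p1.
3 branches closed, 2 open.
An open branch gives a countermodel: p1=0, p2=1, p4=1, p5=1 (unmentioned atoms arbitrary); the premises hold there but the conclusion fails.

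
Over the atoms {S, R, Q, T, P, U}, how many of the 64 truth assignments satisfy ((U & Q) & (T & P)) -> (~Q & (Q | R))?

Initial set: {(((U & Q) & (T & P)) -> (~Q & (Q | R)))}.
(((U & Q) & (T & P)) -> (~Q & (Q | R))): β-rule — branch into ~((U & Q) & (T & P))  //  (~Q & (Q | R)).
  branch 1 (add ~((U & Q) & (T & P))):
    ~((U & Q) & (T & P)): β-rule — branch into ~(U & Q)  //  ~(T & P).
      branch 1.1 (add ~(U & Q)):
        ~(U & Q): β-rule — branch into ~U  //  ~Q.
          branch 1.1.1 (add ~U):
            ○ open, literals {U=0}.
          branch 1.1.2 (add ~Q):
            ○ open, literals {Q=0}.
      branch 1.2 (add ~(T & P)):
        ~(T & P): β-rule — branch into ~T  //  ~P.
          branch 1.2.1 (add ~T):
            ○ open, literals {T=0}.
          branch 1.2.2 (add ~P):
            ○ open, literals {P=0}.
  branch 2 (add (~Q & (Q | R))):
    (~Q & (Q | R)): α-rule — add ~Q, (Q | R).
    (Q | R): β-rule — branch into Q  //  R.
      branch 2.1 (add Q):
        × closes — contains both Q and ~Q.
      branch 2.2 (add R):
        ○ open, literals {Q=0, R=1}.
1 branch closed, 5 open.
Each open branch fixes some atoms; the unmentioned ones are free. Counting distinct full assignments: branch {U=0} (S, R, Q, T, P) contributes 32 new; branch {Q=0} (S, R, T, P, U) contributes 16 new; branch {T=0} (S, R, Q, P, U) contributes 8 new; branch {P=0} (S, R, Q, T, U) contributes 4 new; branch {Q=0, R=1} (S, T, P, U) contributes 0 new. Total: 60.

60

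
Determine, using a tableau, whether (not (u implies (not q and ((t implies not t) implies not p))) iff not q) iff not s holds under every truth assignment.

Not valid

Assume the negation and expand:
Initial set: {not ((not (u implies (not q and ((t implies not t) implies not p))) iff not q) iff not s)}.
not ((not (u implies (not q and ((t implies not t) implies not p))) iff not q) iff not s): β-rule — branch into (not (u implies (not q and ((t implies not t) implies not p))) iff not q), not not s  //  not (not (u implies (not q and ((t implies not t) implies not p))) iff not q), not s.
  branch 1 (add (not (u implies (not q and ((t implies not t) implies not p))) iff not q), not not s):
    (not (u implies (not q and ((t implies not t) implies not p))) iff not q): β-rule — branch into not (u implies (not q and ((t implies not t) implies not p))), not q  //  not not (u implies (not q and ((t implies not t) implies not p))), not not q.
      branch 1.1 (add not (u implies (not q and ((t implies not t) implies not p))), not q):
        not (u implies (not q and ((t implies not t) implies not p))): α-rule — add u, not (not q and ((t implies not t) implies not p)).
        not (not q and ((t implies not t) implies not p)): β-rule — branch into not not q  //  not ((t implies not t) implies not p).
          branch 1.1.1 (add not not q):
            × closes — contains both q and not q.
          branch 1.1.2 (add not ((t implies not t) implies not p)):
            not ((t implies not t) implies not p): α-rule — add (t implies not t), not not p.
            (t implies not t): β-rule — branch into not t  //  not t.
              branch 1.1.2.1 (add not t):
                ○ open, literals {p=T, q=F, s=T, t=F, u=T}.
              branch 1.1.2.2 (add not t):
                ○ open, literals {p=T, q=F, s=T, t=F, u=T}.
      branch 1.2 (add not not (u implies (not q and ((t implies not t) implies not p))), not not q):
        not not (u implies (not q and ((t implies not t) implies not p))): β-rule — branch into not u  //  (not q and ((t implies not t) implies not p)).
          branch 1.2.1 (add not u):
            ○ open, literals {q=T, s=T, u=F}.
          branch 1.2.2 (add (not q and ((t implies not t) implies not p))):
            (not q and ((t implies not t) implies not p)): α-rule — add not q, ((t implies not t) implies not p).
            × closes — contains both q and not q.
  branch 2 (add not (not (u implies (not q and ((t implies not t) implies not p))) iff not q), not s):
    not (not (u implies (not q and ((t implies not t) implies not p))) iff not q): β-rule — branch into not (u implies (not q and ((t implies not t) implies not p))), not not q  //  not not (u implies (not q and ((t implies not t) implies not p))), not q.
      branch 2.1 (add not (u implies (not q and ((t implies not t) implies not p))), not not q):
        not (u implies (not q and ((t implies not t) implies not p))): α-rule — add u, not (not q and ((t implies not t) implies not p)).
        not (not q and ((t implies not t) implies not p)): β-rule — branch into not not q  //  not ((t implies not t) implies not p).
          branch 2.1.1 (add not not q):
            ○ open, literals {q=T, s=F, u=T}.
          branch 2.1.2 (add not ((t implies not t) implies not p)):
            not ((t implies not t) implies not p): α-rule — add (t implies not t), not not p.
            (t implies not t): β-rule — branch into not t  //  not t.
              branch 2.1.2.1 (add not t):
                ○ open, literals {p=T, q=T, s=F, t=F, u=T}.
              branch 2.1.2.2 (add not t):
                ○ open, literals {p=T, q=T, s=F, t=F, u=T}.
      branch 2.2 (add not not (u implies (not q and ((t implies not t) implies not p))), not q):
        not not (u implies (not q and ((t implies not t) implies not p))): β-rule — branch into not u  //  (not q and ((t implies not t) implies not p)).
          branch 2.2.1 (add not u):
            ○ open, literals {q=F, s=F, u=F}.
          branch 2.2.2 (add (not q and ((t implies not t) implies not p))):
            (not q and ((t implies not t) implies not p)): α-rule — add not q, ((t implies not t) implies not p).
            ((t implies not t) implies not p): β-rule — branch into not (t implies not t)  //  not p.
              branch 2.2.2.1 (add not (t implies not t)):
                not (t implies not t): α-rule — add t, not not t.
                ○ open, literals {q=F, s=F, t=T}.
              branch 2.2.2.2 (add not p):
                ○ open, literals {p=F, q=F, s=F}.
2 branches closed, 9 open.
An open branch gives a countermodel: p=T, q=F, s=T, t=F, u=T (unmentioned atoms arbitrary); under it the original formula is false.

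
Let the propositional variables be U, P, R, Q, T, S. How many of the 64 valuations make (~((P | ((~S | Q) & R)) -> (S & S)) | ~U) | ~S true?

48

Initial set: {((~((P | ((~S | Q) & R)) -> (S & S)) | ~U) | ~S)}.
((~((P | ((~S | Q) & R)) -> (S & S)) | ~U) | ~S): β-rule — branch into (~((P | ((~S | Q) & R)) -> (S & S)) | ~U)  //  ~S.
  branch 1 (add (~((P | ((~S | Q) & R)) -> (S & S)) | ~U)):
    (~((P | ((~S | Q) & R)) -> (S & S)) | ~U): β-rule — branch into ~((P | ((~S | Q) & R)) -> (S & S))  //  ~U.
      branch 1.1 (add ~((P | ((~S | Q) & R)) -> (S & S))):
        ~((P | ((~S | Q) & R)) -> (S & S)): α-rule — add (P | ((~S | Q) & R)), ~(S & S).
        (P | ((~S | Q) & R)): β-rule — branch into P  //  ((~S | Q) & R).
          branch 1.1.1 (add P):
            ~(S & S): β-rule — branch into ~S  //  ~S.
              branch 1.1.1.1 (add ~S):
                ○ open, literals {P=true, S=false}.
              branch 1.1.1.2 (add ~S):
                ○ open, literals {P=true, S=false}.
          branch 1.1.2 (add ((~S | Q) & R)):
            ((~S | Q) & R): α-rule — add (~S | Q), R.
            ~(S & S): β-rule — branch into ~S  //  ~S.
              branch 1.1.2.1 (add ~S):
                (~S | Q): β-rule — branch into ~S  //  Q.
                  branch 1.1.2.1.1 (add ~S):
                    ○ open, literals {R=true, S=false}.
                  branch 1.1.2.1.2 (add Q):
                    ○ open, literals {Q=true, R=true, S=false}.
              branch 1.1.2.2 (add ~S):
                (~S | Q): β-rule — branch into ~S  //  Q.
                  branch 1.1.2.2.1 (add ~S):
                    ○ open, literals {R=true, S=false}.
                  branch 1.1.2.2.2 (add Q):
                    ○ open, literals {Q=true, R=true, S=false}.
      branch 1.2 (add ~U):
        ○ open, literals {U=false}.
  branch 2 (add ~S):
    ○ open, literals {S=false}.
0 branches closed, 8 open.
Each open branch fixes some atoms; the unmentioned ones are free. Counting distinct full assignments: branch {P=true, S=false} (U, R, Q, T) contributes 16 new; branch {P=true, S=false} (U, R, Q, T) contributes 0 new; branch {R=true, S=false} (U, P, Q, T) contributes 8 new; branch {Q=true, R=true, S=false} (U, P, T) contributes 0 new; branch {R=true, S=false} (U, P, Q, T) contributes 0 new; branch {Q=true, R=true, S=false} (U, P, T) contributes 0 new; branch {U=false} (P, R, Q, T, S) contributes 20 new; branch {S=false} (U, P, R, Q, T) contributes 4 new. Total: 48.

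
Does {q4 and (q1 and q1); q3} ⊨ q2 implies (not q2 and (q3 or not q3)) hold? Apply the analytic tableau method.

Initial set: {(q4 and (q1 and q1)); q3; not (q2 implies (not q2 and (q3 or not q3)))}.
(q4 and (q1 and q1)): α-rule — add q4, (q1 and q1).
not (q2 implies (not q2 and (q3 or not q3))): α-rule — add q2, not (not q2 and (q3 or not q3)).
(q1 and q1): α-rule — add q1, q1.
not (not q2 and (q3 or not q3)): β-rule — branch into not not q2  //  not (q3 or not q3).
  branch 1 (add not not q2):
    ○ open, literals {q1=1, q2=1, q3=1, q4=1}.
  branch 2 (add not (q3 or not q3)):
    not (q3 or not q3): α-rule — add not q3, not not q3.
    × closes — contains both q3 and not q3.
1 branch closed, 1 open.
An open branch gives a countermodel: q1=1, q2=1, q3=1, q4=1 (unmentioned atoms arbitrary); the premises hold there but the conclusion fails.

No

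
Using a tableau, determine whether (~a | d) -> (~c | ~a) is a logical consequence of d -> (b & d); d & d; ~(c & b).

Initial set: {(d -> (b & d)); (d & d); ~(c & b); ~((~a | d) -> (~c | ~a))}.
(d & d): α-rule — add d, d.
~((~a | d) -> (~c | ~a)): α-rule — add (~a | d), ~(~c | ~a).
~(~c | ~a): α-rule — add ~~c, ~~a.
(d -> (b & d)): β-rule — branch into ~d  //  (b & d).
  branch 1 (add ~d):
    × closes — contains both d and ~d.
  branch 2 (add (b & d)):
    (b & d): α-rule — add b, d.
    ~(c & b): β-rule — branch into ~c  //  ~b.
      branch 2.1 (add ~c):
        × closes — contains both c and ~c.
      branch 2.2 (add ~b):
        × closes — contains both b and ~b.
All 3 branches close.
Every branch closed, so the premises entail the conclusion.

Yes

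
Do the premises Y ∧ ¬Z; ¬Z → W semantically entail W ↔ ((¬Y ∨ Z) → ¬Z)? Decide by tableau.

Yes

Initial set: {T (Y ∧ ¬Z); T (¬Z → W); F (W ↔ ((¬Y ∨ Z) → ¬Z))}.
T (Y ∧ ¬Z): α-rule — add T Y, T ¬Z.
T (¬Z → W): β-rule — branch into F ¬Z  //  T W.
  branch 1 (add F ¬Z):
    × closes — contains both Z and ¬Z.
  branch 2 (add T W):
    F (W ↔ ((¬Y ∨ Z) → ¬Z)): β-rule — branch into T W, F ((¬Y ∨ Z) → ¬Z)  //  F W, T ((¬Y ∨ Z) → ¬Z).
      branch 2.1 (add T W, F ((¬Y ∨ Z) → ¬Z)):
        F ((¬Y ∨ Z) → ¬Z): α-rule — add T (¬Y ∨ Z), F ¬Z.
        × closes — contains both Z and ¬Z.
      branch 2.2 (add F W, T ((¬Y ∨ Z) → ¬Z)):
        × closes — contains both W and ¬W.
All 3 branches close.
Every branch closed, so the premises entail the conclusion.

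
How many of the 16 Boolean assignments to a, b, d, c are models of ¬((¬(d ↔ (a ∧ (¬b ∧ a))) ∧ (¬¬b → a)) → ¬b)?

Initial set: {¬((¬(d ↔ (a ∧ (¬b ∧ a))) ∧ (¬¬b → a)) → ¬b)}.
¬((¬(d ↔ (a ∧ (¬b ∧ a))) ∧ (¬¬b → a)) → ¬b): α-rule — add (¬(d ↔ (a ∧ (¬b ∧ a))) ∧ (¬¬b → a)), ¬¬b.
(¬(d ↔ (a ∧ (¬b ∧ a))) ∧ (¬¬b → a)): α-rule — add ¬(d ↔ (a ∧ (¬b ∧ a))), (¬¬b → a).
¬(d ↔ (a ∧ (¬b ∧ a))): β-rule — branch into d, ¬(a ∧ (¬b ∧ a))  //  ¬d, (a ∧ (¬b ∧ a)).
  branch 1 (add d, ¬(a ∧ (¬b ∧ a))):
    (¬¬b → a): β-rule — branch into ¬¬¬b  //  a.
      branch 1.1 (add ¬¬¬b):
        ¬¬¬b: drop double negation, giving ¬b.
        × closes — contains both b and ¬b.
      branch 1.2 (add a):
        ¬(a ∧ (¬b ∧ a)): β-rule — branch into ¬a  //  ¬(¬b ∧ a).
          branch 1.2.1 (add ¬a):
            × closes — contains both a and ¬a.
          branch 1.2.2 (add ¬(¬b ∧ a)):
            ¬(¬b ∧ a): β-rule — branch into ¬¬b  //  ¬a.
              branch 1.2.2.1 (add ¬¬b):
                ○ open, literals {a=true, b=true, d=true}.
              branch 1.2.2.2 (add ¬a):
                × closes — contains both a and ¬a.
  branch 2 (add ¬d, (a ∧ (¬b ∧ a))):
    (a ∧ (¬b ∧ a)): α-rule — add a, (¬b ∧ a).
    (¬b ∧ a): α-rule — add ¬b, a.
    × closes — contains both b and ¬b.
4 branches closed, 1 open.
Each open branch fixes some atoms; the unmentioned ones are free. Counting distinct full assignments: branch {a=true, b=true, d=true} (c) contributes 2 new. Total: 2.

2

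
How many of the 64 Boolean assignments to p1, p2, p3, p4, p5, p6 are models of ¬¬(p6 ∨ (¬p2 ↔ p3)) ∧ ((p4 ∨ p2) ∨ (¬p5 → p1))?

Initial set: {(¬¬(p6 ∨ (¬p2 ↔ p3)) ∧ ((p4 ∨ p2) ∨ (¬p5 → p1)))}.
(¬¬(p6 ∨ (¬p2 ↔ p3)) ∧ ((p4 ∨ p2) ∨ (¬p5 → p1))): α-rule — add ¬¬(p6 ∨ (¬p2 ↔ p3)), ((p4 ∨ p2) ∨ (¬p5 → p1)).
¬¬(p6 ∨ (¬p2 ↔ p3)): drop double negation, giving (p6 ∨ (¬p2 ↔ p3)).
((p4 ∨ p2) ∨ (¬p5 → p1)): β-rule — branch into (p4 ∨ p2)  //  (¬p5 → p1).
  branch 1 (add (p4 ∨ p2)):
    (p6 ∨ (¬p2 ↔ p3)): β-rule — branch into p6  //  (¬p2 ↔ p3).
      branch 1.1 (add p6):
        (p4 ∨ p2): β-rule — branch into p4  //  p2.
          branch 1.1.1 (add p4):
            ○ open, literals {p4=true, p6=true}.
          branch 1.1.2 (add p2):
            ○ open, literals {p2=true, p6=true}.
      branch 1.2 (add (¬p2 ↔ p3)):
        (p4 ∨ p2): β-rule — branch into p4  //  p2.
          branch 1.2.1 (add p4):
            (¬p2 ↔ p3): β-rule — branch into ¬p2, p3  //  ¬¬p2, ¬p3.
              branch 1.2.1.1 (add ¬p2, p3):
                ○ open, literals {p2=false, p3=true, p4=true}.
              branch 1.2.1.2 (add ¬¬p2, ¬p3):
                ○ open, literals {p2=true, p3=false, p4=true}.
          branch 1.2.2 (add p2):
            (¬p2 ↔ p3): β-rule — branch into ¬p2, p3  //  ¬¬p2, ¬p3.
              branch 1.2.2.1 (add ¬p2, p3):
                × closes — contains both p2 and ¬p2.
              branch 1.2.2.2 (add ¬¬p2, ¬p3):
                ○ open, literals {p2=true, p3=false}.
  branch 2 (add (¬p5 → p1)):
    (p6 ∨ (¬p2 ↔ p3)): β-rule — branch into p6  //  (¬p2 ↔ p3).
      branch 2.1 (add p6):
        (¬p5 → p1): β-rule — branch into ¬¬p5  //  p1.
          branch 2.1.1 (add ¬¬p5):
            ○ open, literals {p5=true, p6=true}.
          branch 2.1.2 (add p1):
            ○ open, literals {p1=true, p6=true}.
      branch 2.2 (add (¬p2 ↔ p3)):
        (¬p5 → p1): β-rule — branch into ¬¬p5  //  p1.
          branch 2.2.1 (add ¬¬p5):
            (¬p2 ↔ p3): β-rule — branch into ¬p2, p3  //  ¬¬p2, ¬p3.
              branch 2.2.1.1 (add ¬p2, p3):
                ○ open, literals {p2=false, p3=true, p5=true}.
              branch 2.2.1.2 (add ¬¬p2, ¬p3):
                ○ open, literals {p2=true, p3=false, p5=true}.
          branch 2.2.2 (add p1):
            (¬p2 ↔ p3): β-rule — branch into ¬p2, p3  //  ¬¬p2, ¬p3.
              branch 2.2.2.1 (add ¬p2, p3):
                ○ open, literals {p1=true, p2=false, p3=true}.
              branch 2.2.2.2 (add ¬¬p2, ¬p3):
                ○ open, literals {p1=true, p2=true, p3=false}.
1 branch closed, 11 open.
Each open branch fixes some atoms; the unmentioned ones are free. Counting distinct full assignments: branch {p4=true, p6=true} (p1, p2, p3, p5) contributes 16 new; branch {p2=true, p6=true} (p1, p3, p4, p5) contributes 8 new; branch {p2=false, p3=true, p4=true} (p1, p5, p6) contributes 4 new; branch {p2=true, p3=false, p4=true} (p1, p5, p6) contributes 4 new; branch {p2=true, p3=false} (p1, p4, p5, p6) contributes 4 new; branch {p5=true, p6=true} (p1, p2, p3, p4) contributes 4 new; branch {p1=true, p6=true} (p2, p3, p4, p5) contributes 2 new; branch {p2=false, p3=true, p5=true} (p1, p4, p6) contributes 2 new; branch {p2=true, p3=false, p5=true} (p1, p4, p6) contributes 0 new; branch {p1=true, p2=false, p3=true} (p4, p5, p6) contributes 1 new; branch {p1=true, p2=true, p3=false} (p4, p5, p6) contributes 0 new. Total: 45.

45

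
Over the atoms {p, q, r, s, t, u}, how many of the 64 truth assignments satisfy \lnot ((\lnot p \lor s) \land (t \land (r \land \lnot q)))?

Initial set: {\lnot ((\lnot p \lor s) \land (t \land (r \land \lnot q)))}.
\lnot ((\lnot p \lor s) \land (t \land (r \land \lnot q))): β-rule — branch into \lnot (\lnot p \lor s)  //  \lnot (t \land (r \land \lnot q)).
  branch 1 (add \lnot (\lnot p \lor s)):
    \lnot (\lnot p \lor s): α-rule — add \lnot \lnot p, \lnot s.
    ○ open, literals {p=1, s=0}.
  branch 2 (add \lnot (t \land (r \land \lnot q))):
    \lnot (t \land (r \land \lnot q)): β-rule — branch into \lnot t  //  \lnot (r \land \lnot q).
      branch 2.1 (add \lnot t):
        ○ open, literals {t=0}.
      branch 2.2 (add \lnot (r \land \lnot q)):
        \lnot (r \land \lnot q): β-rule — branch into \lnot r  //  \lnot \lnot q.
          branch 2.2.1 (add \lnot r):
            ○ open, literals {r=0}.
          branch 2.2.2 (add \lnot \lnot q):
            ○ open, literals {q=1}.
0 branches closed, 4 open.
Each open branch fixes some atoms; the unmentioned ones are free. Counting distinct full assignments: branch {p=1, s=0} (q, r, t, u) contributes 16 new; branch {t=0} (p, q, r, s, u) contributes 24 new; branch {r=0} (p, q, s, t, u) contributes 12 new; branch {q=1} (p, r, s, t, u) contributes 6 new. Total: 58.

58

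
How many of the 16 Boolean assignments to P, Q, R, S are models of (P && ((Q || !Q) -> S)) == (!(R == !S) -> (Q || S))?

Initial set: {T ((P && ((Q || !Q) -> S)) == (!(R == !S) -> (Q || S)))}.
T ((P && ((Q || !Q) -> S)) == (!(R == !S) -> (Q || S))): β-rule — branch into T (P && ((Q || !Q) -> S)), T (!(R == !S) -> (Q || S))  //  F (P && ((Q || !Q) -> S)), F (!(R == !S) -> (Q || S)).
  branch 1 (add T (P && ((Q || !Q) -> S)), T (!(R == !S) -> (Q || S))):
    T (P && ((Q || !Q) -> S)): α-rule — add T P, T ((Q || !Q) -> S).
    T (!(R == !S) -> (Q || S)): β-rule — branch into F !(R == !S)  //  T (Q || S).
      branch 1.1 (add F !(R == !S)):
        T ((Q || !Q) -> S): β-rule — branch into F (Q || !Q)  //  T S.
          branch 1.1.1 (add F (Q || !Q)):
            F (Q || !Q): α-rule — add F Q, F !Q.
            × closes — contains both Q and !Q.
          branch 1.1.2 (add T S):
            F !(R == !S): β-rule — branch into T R, T !S  //  F R, F !S.
              branch 1.1.2.1 (add T R, T !S):
                × closes — contains both S and !S.
              branch 1.1.2.2 (add F R, F !S):
                ○ open, literals {P=true, R=false, S=true}.
      branch 1.2 (add T (Q || S)):
        T ((Q || !Q) -> S): β-rule — branch into F (Q || !Q)  //  T S.
          branch 1.2.1 (add F (Q || !Q)):
            F (Q || !Q): α-rule — add F Q, F !Q.
            × closes — contains both Q and !Q.
          branch 1.2.2 (add T S):
            T (Q || S): β-rule — branch into T Q  //  T S.
              branch 1.2.2.1 (add T Q):
                ○ open, literals {P=true, Q=true, S=true}.
              branch 1.2.2.2 (add T S):
                ○ open, literals {P=true, S=true}.
  branch 2 (add F (P && ((Q || !Q) -> S)), F (!(R == !S) -> (Q || S))):
    F (!(R == !S) -> (Q || S)): α-rule — add T !(R == !S), F (Q || S).
    F (Q || S): α-rule — add F Q, F S.
    F (P && ((Q || !Q) -> S)): β-rule — branch into F P  //  F ((Q || !Q) -> S).
      branch 2.1 (add F P):
        T !(R == !S): β-rule — branch into T R, F !S  //  F R, T !S.
          branch 2.1.1 (add T R, F !S):
            × closes — contains both S and !S.
          branch 2.1.2 (add F R, T !S):
            ○ open, literals {P=false, Q=false, R=false, S=false}.
      branch 2.2 (add F ((Q || !Q) -> S)):
        F ((Q || !Q) -> S): α-rule — add T (Q || !Q), F S.
        T !(R == !S): β-rule — branch into T R, F !S  //  F R, T !S.
          branch 2.2.1 (add T R, F !S):
            × closes — contains both S and !S.
          branch 2.2.2 (add F R, T !S):
            T (Q || !Q): β-rule — branch into T Q  //  T !Q.
              branch 2.2.2.1 (add T Q):
                × closes — contains both Q and !Q.
              branch 2.2.2.2 (add T !Q):
                ○ open, literals {Q=false, R=false, S=false}.
6 branches closed, 5 open.
Each open branch fixes some atoms; the unmentioned ones are free. Counting distinct full assignments: branch {P=true, R=false, S=true} (Q) contributes 2 new; branch {P=true, Q=true, S=true} (R) contributes 1 new; branch {P=true, S=true} (Q, R) contributes 1 new; branch {P=false, Q=false, R=false, S=false} (none free) contributes 1 new; branch {Q=false, R=false, S=false} (P) contributes 1 new. Total: 6.

6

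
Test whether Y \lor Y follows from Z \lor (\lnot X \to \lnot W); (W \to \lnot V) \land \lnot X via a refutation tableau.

No

Initial set: {(Z \lor (\lnot X \to \lnot W)); ((W \to \lnot V) \land \lnot X); \lnot (Y \lor Y)}.
((W \to \lnot V) \land \lnot X): α-rule — add (W \to \lnot V), \lnot X.
\lnot (Y \lor Y): α-rule — add \lnot Y, \lnot Y.
(Z \lor (\lnot X \to \lnot W)): β-rule — branch into Z  //  (\lnot X \to \lnot W).
  branch 1 (add Z):
    (W \to \lnot V): β-rule — branch into \lnot W  //  \lnot V.
      branch 1.1 (add \lnot W):
        ○ open, literals {W=F, X=F, Y=F, Z=T}.
      branch 1.2 (add \lnot V):
        ○ open, literals {V=F, X=F, Y=F, Z=T}.
  branch 2 (add (\lnot X \to \lnot W)):
    (W \to \lnot V): β-rule — branch into \lnot W  //  \lnot V.
      branch 2.1 (add \lnot W):
        (\lnot X \to \lnot W): β-rule — branch into \lnot \lnot X  //  \lnot W.
          branch 2.1.1 (add \lnot \lnot X):
            × closes — contains both X and \lnot X.
          branch 2.1.2 (add \lnot W):
            ○ open, literals {W=F, X=F, Y=F}.
      branch 2.2 (add \lnot V):
        (\lnot X \to \lnot W): β-rule — branch into \lnot \lnot X  //  \lnot W.
          branch 2.2.1 (add \lnot \lnot X):
            × closes — contains both X and \lnot X.
          branch 2.2.2 (add \lnot W):
            ○ open, literals {V=F, W=F, X=F, Y=F}.
2 branches closed, 4 open.
An open branch gives a countermodel: W=F, X=F, Y=F, Z=T (unmentioned atoms arbitrary); the premises hold there but the conclusion fails.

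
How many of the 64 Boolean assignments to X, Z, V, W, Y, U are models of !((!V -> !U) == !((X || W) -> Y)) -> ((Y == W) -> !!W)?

Initial set: {(!((!V -> !U) == !((X || W) -> Y)) -> ((Y == W) -> !!W))}.
(!((!V -> !U) == !((X || W) -> Y)) -> ((Y == W) -> !!W)): β-rule — branch into !!((!V -> !U) == !((X || W) -> Y))  //  ((Y == W) -> !!W).
  branch 1 (add !!((!V -> !U) == !((X || W) -> Y))):
    !!((!V -> !U) == !((X || W) -> Y)): β-rule — branch into (!V -> !U), !((X || W) -> Y)  //  !(!V -> !U), !!((X || W) -> Y).
      branch 1.1 (add (!V -> !U), !((X || W) -> Y)):
        !((X || W) -> Y): α-rule — add (X || W), !Y.
        (!V -> !U): β-rule — branch into !!V  //  !U.
          branch 1.1.1 (add !!V):
            (X || W): β-rule — branch into X  //  W.
              branch 1.1.1.1 (add X):
                ○ open, literals {V=true, X=true, Y=false}.
              branch 1.1.1.2 (add W):
                ○ open, literals {V=true, W=true, Y=false}.
          branch 1.1.2 (add !U):
            (X || W): β-rule — branch into X  //  W.
              branch 1.1.2.1 (add X):
                ○ open, literals {U=false, X=true, Y=false}.
              branch 1.1.2.2 (add W):
                ○ open, literals {U=false, W=true, Y=false}.
      branch 1.2 (add !(!V -> !U), !!((X || W) -> Y)):
        !(!V -> !U): α-rule — add !V, !!U.
        !!((X || W) -> Y): β-rule — branch into !(X || W)  //  Y.
          branch 1.2.1 (add !(X || W)):
            !(X || W): α-rule — add !X, !W.
            ○ open, literals {U=true, V=false, W=false, X=false}.
          branch 1.2.2 (add Y):
            ○ open, literals {U=true, V=false, Y=true}.
  branch 2 (add ((Y == W) -> !!W)):
    ((Y == W) -> !!W): β-rule — branch into !(Y == W)  //  !!W.
      branch 2.1 (add !(Y == W)):
        !(Y == W): β-rule — branch into Y, !W  //  !Y, W.
          branch 2.1.1 (add Y, !W):
            ○ open, literals {W=false, Y=true}.
          branch 2.1.2 (add !Y, W):
            ○ open, literals {W=true, Y=false}.
      branch 2.2 (add !!W):
        !!W: drop double negation, giving W.
        ○ open, literals {W=true}.
0 branches closed, 9 open.
Each open branch fixes some atoms; the unmentioned ones are free. Counting distinct full assignments: branch {V=true, X=true, Y=false} (Z, W, U) contributes 8 new; branch {V=true, W=true, Y=false} (X, Z, U) contributes 4 new; branch {U=false, X=true, Y=false} (Z, V, W) contributes 4 new; branch {U=false, W=true, Y=false} (X, Z, V) contributes 2 new; branch {U=true, V=false, W=false, X=false} (Z, Y) contributes 4 new; branch {U=true, V=false, Y=true} (X, Z, W) contributes 6 new; branch {W=false, Y=true} (X, Z, V, U) contributes 12 new; branch {W=true, Y=false} (X, Z, V, U) contributes 4 new; branch {W=true} (X, Z, V, Y, U) contributes 12 new. Total: 56.

56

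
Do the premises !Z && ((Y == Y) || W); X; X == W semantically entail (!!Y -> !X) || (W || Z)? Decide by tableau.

Yes

Initial set: {(!Z && ((Y == Y) || W)); X; (X == W); !((!!Y -> !X) || (W || Z))}.
(!Z && ((Y == Y) || W)): α-rule — add !Z, ((Y == Y) || W).
!((!!Y -> !X) || (W || Z)): α-rule — add !(!!Y -> !X), !(W || Z).
!(!!Y -> !X): α-rule — add !!Y, !!X.
!(W || Z): α-rule — add !W, !Z.
!!Y: drop double negation, giving Y.
(X == W): β-rule — branch into X, W  //  !X, !W.
  branch 1 (add X, W):
    × closes — contains both W and !W.
  branch 2 (add !X, !W):
    × closes — contains both X and !X.
All 2 branches close.
Every branch closed, so the premises entail the conclusion.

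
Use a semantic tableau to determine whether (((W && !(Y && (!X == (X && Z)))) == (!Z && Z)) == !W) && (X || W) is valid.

Assume the negation and expand:
Initial set: {F ((((W && !(Y && (!X == (X && Z)))) == (!Z && Z)) == !W) && (X || W))}.
F ((((W && !(Y && (!X == (X && Z)))) == (!Z && Z)) == !W) && (X || W)): β-rule — branch into F (((W && !(Y && (!X == (X && Z)))) == (!Z && Z)) == !W)  //  F (X || W).
  branch 1 (add F (((W && !(Y && (!X == (X && Z)))) == (!Z && Z)) == !W)):
    F (((W && !(Y && (!X == (X && Z)))) == (!Z && Z)) == !W): β-rule — branch into T ((W && !(Y && (!X == (X && Z)))) == (!Z && Z)), F !W  //  F ((W && !(Y && (!X == (X && Z)))) == (!Z && Z)), T !W.
      branch 1.1 (add T ((W && !(Y && (!X == (X && Z)))) == (!Z && Z)), F !W):
        T ((W && !(Y && (!X == (X && Z)))) == (!Z && Z)): β-rule — branch into T (W && !(Y && (!X == (X && Z)))), T (!Z && Z)  //  F (W && !(Y && (!X == (X && Z)))), F (!Z && Z).
          branch 1.1.1 (add T (W && !(Y && (!X == (X && Z)))), T (!Z && Z)):
            T (W && !(Y && (!X == (X && Z)))): α-rule — add T W, T !(Y && (!X == (X && Z))).
            T (!Z && Z): α-rule — add T !Z, T Z.
            × closes — contains both Z and !Z.
          branch 1.1.2 (add F (W && !(Y && (!X == (X && Z)))), F (!Z && Z)):
            F (W && !(Y && (!X == (X && Z)))): β-rule — branch into F W  //  F !(Y && (!X == (X && Z))).
              branch 1.1.2.1 (add F W):
                × closes — contains both W and !W.
              branch 1.1.2.2 (add F !(Y && (!X == (X && Z)))):
                F !(Y && (!X == (X && Z))): α-rule — add T Y, T (!X == (X && Z)).
                F (!Z && Z): β-rule — branch into F !Z  //  F Z.
                  branch 1.1.2.2.1 (add F !Z):
                    T (!X == (X && Z)): β-rule — branch into T !X, T (X && Z)  //  F !X, F (X && Z).
                      branch 1.1.2.2.1.1 (add T !X, T (X && Z)):
                        T (X && Z): α-rule — add T X, T Z.
                        × closes — contains both X and !X.
                      branch 1.1.2.2.1.2 (add F !X, F (X && Z)):
                        F (X && Z): β-rule — branch into F X  //  F Z.
                          branch 1.1.2.2.1.2.1 (add F X):
                            × closes — contains both X and !X.
                          branch 1.1.2.2.1.2.2 (add F Z):
                            × closes — contains both Z and !Z.
                  branch 1.1.2.2.2 (add F Z):
                    T (!X == (X && Z)): β-rule — branch into T !X, T (X && Z)  //  F !X, F (X && Z).
                      branch 1.1.2.2.2.1 (add T !X, T (X && Z)):
                        T (X && Z): α-rule — add T X, T Z.
                        × closes — contains both X and !X.
                      branch 1.1.2.2.2.2 (add F !X, F (X && Z)):
                        F (X && Z): β-rule — branch into F X  //  F Z.
                          branch 1.1.2.2.2.2.1 (add F X):
                            × closes — contains both X and !X.
                          branch 1.1.2.2.2.2.2 (add F Z):
                            ○ open, literals {W=true, X=true, Y=true, Z=false}.
      branch 1.2 (add F ((W && !(Y && (!X == (X && Z)))) == (!Z && Z)), T !W):
        F ((W && !(Y && (!X == (X && Z)))) == (!Z && Z)): β-rule — branch into T (W && !(Y && (!X == (X && Z)))), F (!Z && Z)  //  F (W && !(Y && (!X == (X && Z)))), T (!Z && Z).
          branch 1.2.1 (add T (W && !(Y && (!X == (X && Z)))), F (!Z && Z)):
            T (W && !(Y && (!X == (X && Z)))): α-rule — add T W, T !(Y && (!X == (X && Z))).
            × closes — contains both W and !W.
          branch 1.2.2 (add F (W && !(Y && (!X == (X && Z)))), T (!Z && Z)):
            T (!Z && Z): α-rule — add T !Z, T Z.
            × closes — contains both Z and !Z.
  branch 2 (add F (X || W)):
    F (X || W): α-rule — add F X, F W.
    ○ open, literals {W=false, X=false}.
9 branches closed, 2 open.
An open branch gives a countermodel: W=true, X=true, Y=true, Z=false (unmentioned atoms arbitrary); under it the original formula is false.

Not valid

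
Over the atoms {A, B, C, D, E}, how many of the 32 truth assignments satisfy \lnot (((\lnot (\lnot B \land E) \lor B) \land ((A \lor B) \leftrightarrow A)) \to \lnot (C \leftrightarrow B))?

8

Initial set: {\lnot (((\lnot (\lnot B \land E) \lor B) \land ((A \lor B) \leftrightarrow A)) \to \lnot (C \leftrightarrow B))}.
\lnot (((\lnot (\lnot B \land E) \lor B) \land ((A \lor B) \leftrightarrow A)) \to \lnot (C \leftrightarrow B)): α-rule — add ((\lnot (\lnot B \land E) \lor B) \land ((A \lor B) \leftrightarrow A)), \lnot \lnot (C \leftrightarrow B).
((\lnot (\lnot B \land E) \lor B) \land ((A \lor B) \leftrightarrow A)): α-rule — add (\lnot (\lnot B \land E) \lor B), ((A \lor B) \leftrightarrow A).
\lnot \lnot (C \leftrightarrow B): β-rule — branch into C, B  //  \lnot C, \lnot B.
  branch 1 (add C, B):
    (\lnot (\lnot B \land E) \lor B): β-rule — branch into \lnot (\lnot B \land E)  //  B.
      branch 1.1 (add \lnot (\lnot B \land E)):
        ((A \lor B) \leftrightarrow A): β-rule — branch into (A \lor B), A  //  \lnot (A \lor B), \lnot A.
          branch 1.1.1 (add (A \lor B), A):
            \lnot (\lnot B \land E): β-rule — branch into \lnot \lnot B  //  \lnot E.
              branch 1.1.1.1 (add \lnot \lnot B):
                (A \lor B): β-rule — branch into A  //  B.
                  branch 1.1.1.1.1 (add A):
                    ○ open, literals {A=1, B=1, C=1}.
                  branch 1.1.1.1.2 (add B):
                    ○ open, literals {A=1, B=1, C=1}.
              branch 1.1.1.2 (add \lnot E):
                (A \lor B): β-rule — branch into A  //  B.
                  branch 1.1.1.2.1 (add A):
                    ○ open, literals {A=1, B=1, C=1, E=0}.
                  branch 1.1.1.2.2 (add B):
                    ○ open, literals {A=1, B=1, C=1, E=0}.
          branch 1.1.2 (add \lnot (A \lor B), \lnot A):
            \lnot (A \lor B): α-rule — add \lnot A, \lnot B.
            × closes — contains both B and \lnot B.
      branch 1.2 (add B):
        ((A \lor B) \leftrightarrow A): β-rule — branch into (A \lor B), A  //  \lnot (A \lor B), \lnot A.
          branch 1.2.1 (add (A \lor B), A):
            (A \lor B): β-rule — branch into A  //  B.
              branch 1.2.1.1 (add A):
                ○ open, literals {A=1, B=1, C=1}.
              branch 1.2.1.2 (add B):
                ○ open, literals {A=1, B=1, C=1}.
          branch 1.2.2 (add \lnot (A \lor B), \lnot A):
            \lnot (A \lor B): α-rule — add \lnot A, \lnot B.
            × closes — contains both B and \lnot B.
  branch 2 (add \lnot C, \lnot B):
    (\lnot (\lnot B \land E) \lor B): β-rule — branch into \lnot (\lnot B \land E)  //  B.
      branch 2.1 (add \lnot (\lnot B \land E)):
        ((A \lor B) \leftrightarrow A): β-rule — branch into (A \lor B), A  //  \lnot (A \lor B), \lnot A.
          branch 2.1.1 (add (A \lor B), A):
            \lnot (\lnot B \land E): β-rule — branch into \lnot \lnot B  //  \lnot E.
              branch 2.1.1.1 (add \lnot \lnot B):
                × closes — contains both B and \lnot B.
              branch 2.1.1.2 (add \lnot E):
                (A \lor B): β-rule — branch into A  //  B.
                  branch 2.1.1.2.1 (add A):
                    ○ open, literals {A=1, B=0, C=0, E=0}.
                  branch 2.1.1.2.2 (add B):
                    × closes — contains both B and \lnot B.
          branch 2.1.2 (add \lnot (A \lor B), \lnot A):
            \lnot (A \lor B): α-rule — add \lnot A, \lnot B.
            \lnot (\lnot B \land E): β-rule — branch into \lnot \lnot B  //  \lnot E.
              branch 2.1.2.1 (add \lnot \lnot B):
                × closes — contains both B and \lnot B.
              branch 2.1.2.2 (add \lnot E):
                ○ open, literals {A=0, B=0, C=0, E=0}.
      branch 2.2 (add B):
        × closes — contains both B and \lnot B.
6 branches closed, 8 open.
Each open branch fixes some atoms; the unmentioned ones are free. Counting distinct full assignments: branch {A=1, B=1, C=1} (D, E) contributes 4 new; branch {A=1, B=1, C=1} (D, E) contributes 0 new; branch {A=1, B=1, C=1, E=0} (D) contributes 0 new; branch {A=1, B=1, C=1, E=0} (D) contributes 0 new; branch {A=1, B=1, C=1} (D, E) contributes 0 new; branch {A=1, B=1, C=1} (D, E) contributes 0 new; branch {A=1, B=0, C=0, E=0} (D) contributes 2 new; branch {A=0, B=0, C=0, E=0} (D) contributes 2 new. Total: 8.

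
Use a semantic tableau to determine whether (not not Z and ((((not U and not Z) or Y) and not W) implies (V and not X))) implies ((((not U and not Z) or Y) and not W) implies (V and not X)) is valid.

Valid

Assume the negation and expand:
Initial set: {not ((not not Z and ((((not U and not Z) or Y) and not W) implies (V and not X))) implies ((((not U and not Z) or Y) and not W) implies (V and not X)))}.
not ((not not Z and ((((not U and not Z) or Y) and not W) implies (V and not X))) implies ((((not U and not Z) or Y) and not W) implies (V and not X))): α-rule — add (not not Z and ((((not U and not Z) or Y) and not W) implies (V and not X))), not ((((not U and not Z) or Y) and not W) implies (V and not X)).
(not not Z and ((((not U and not Z) or Y) and not W) implies (V and not X))): α-rule — add not not Z, ((((not U and not Z) or Y) and not W) implies (V and not X)).
not ((((not U and not Z) or Y) and not W) implies (V and not X)): α-rule — add (((not U and not Z) or Y) and not W), not (V and not X).
not not Z: drop double negation, giving Z.
(((not U and not Z) or Y) and not W): α-rule — add ((not U and not Z) or Y), not W.
((((not U and not Z) or Y) and not W) implies (V and not X)): β-rule — branch into not (((not U and not Z) or Y) and not W)  //  (V and not X).
  branch 1 (add not (((not U and not Z) or Y) and not W)):
    not (V and not X): β-rule — branch into not V  //  not not X.
      branch 1.1 (add not V):
        ((not U and not Z) or Y): β-rule — branch into (not U and not Z)  //  Y.
          branch 1.1.1 (add (not U and not Z)):
            (not U and not Z): α-rule — add not U, not Z.
            × closes — contains both Z and not Z.
          branch 1.1.2 (add Y):
            not (((not U and not Z) or Y) and not W): β-rule — branch into not ((not U and not Z) or Y)  //  not not W.
              branch 1.1.2.1 (add not ((not U and not Z) or Y)):
                not ((not U and not Z) or Y): α-rule — add not (not U and not Z), not Y.
                × closes — contains both Y and not Y.
              branch 1.1.2.2 (add not not W):
                × closes — contains both W and not W.
      branch 1.2 (add not not X):
        ((not U and not Z) or Y): β-rule — branch into (not U and not Z)  //  Y.
          branch 1.2.1 (add (not U and not Z)):
            (not U and not Z): α-rule — add not U, not Z.
            × closes — contains both Z and not Z.
          branch 1.2.2 (add Y):
            not (((not U and not Z) or Y) and not W): β-rule — branch into not ((not U and not Z) or Y)  //  not not W.
              branch 1.2.2.1 (add not ((not U and not Z) or Y)):
                not ((not U and not Z) or Y): α-rule — add not (not U and not Z), not Y.
                × closes — contains both Y and not Y.
              branch 1.2.2.2 (add not not W):
                × closes — contains both W and not W.
  branch 2 (add (V and not X)):
    (V and not X): α-rule — add V, not X.
    not (V and not X): β-rule — branch into not V  //  not not X.
      branch 2.1 (add not V):
        × closes — contains both V and not V.
      branch 2.2 (add not not X):
        × closes — contains both X and not X.
All 8 branches close.
Every branch closed, so the negation is unsatisfiable and the formula is valid.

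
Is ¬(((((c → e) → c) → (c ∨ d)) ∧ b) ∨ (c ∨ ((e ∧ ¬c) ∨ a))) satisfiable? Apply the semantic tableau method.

Initial set: {¬(((((c → e) → c) → (c ∨ d)) ∧ b) ∨ (c ∨ ((e ∧ ¬c) ∨ a)))}.
¬(((((c → e) → c) → (c ∨ d)) ∧ b) ∨ (c ∨ ((e ∧ ¬c) ∨ a))): α-rule — add ¬((((c → e) → c) → (c ∨ d)) ∧ b), ¬(c ∨ ((e ∧ ¬c) ∨ a)).
¬(c ∨ ((e ∧ ¬c) ∨ a)): α-rule — add ¬c, ¬((e ∧ ¬c) ∨ a).
¬((e ∧ ¬c) ∨ a): α-rule — add ¬(e ∧ ¬c), ¬a.
¬((((c → e) → c) → (c ∨ d)) ∧ b): β-rule — branch into ¬(((c → e) → c) → (c ∨ d))  //  ¬b.
  branch 1 (add ¬(((c → e) → c) → (c ∨ d))):
    ¬(((c → e) → c) → (c ∨ d)): α-rule — add ((c → e) → c), ¬(c ∨ d).
    ¬(c ∨ d): α-rule — add ¬c, ¬d.
    ¬(e ∧ ¬c): β-rule — branch into ¬e  //  ¬¬c.
      branch 1.1 (add ¬e):
        ((c → e) → c): β-rule — branch into ¬(c → e)  //  c.
          branch 1.1.1 (add ¬(c → e)):
            ¬(c → e): α-rule — add c, ¬e.
            × closes — contains both c and ¬c.
          branch 1.1.2 (add c):
            × closes — contains both c and ¬c.
      branch 1.2 (add ¬¬c):
        × closes — contains both c and ¬c.
  branch 2 (add ¬b):
    ¬(e ∧ ¬c): β-rule — branch into ¬e  //  ¬¬c.
      branch 2.1 (add ¬e):
        ○ open, literals {a=false, b=false, c=false, e=false}.
      branch 2.2 (add ¬¬c):
        × closes — contains both c and ¬c.
4 branches closed, 1 open.
An open branch gives a satisfying assignment: a=false, b=false, c=false, e=false.

Satisfiable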